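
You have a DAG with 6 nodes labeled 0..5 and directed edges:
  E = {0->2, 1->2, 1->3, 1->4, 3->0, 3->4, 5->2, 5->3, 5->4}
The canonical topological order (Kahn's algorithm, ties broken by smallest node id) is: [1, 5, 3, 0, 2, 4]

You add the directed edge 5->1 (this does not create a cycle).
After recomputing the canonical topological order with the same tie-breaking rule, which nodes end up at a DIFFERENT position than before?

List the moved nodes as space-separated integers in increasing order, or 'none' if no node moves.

Answer: 1 5

Derivation:
Old toposort: [1, 5, 3, 0, 2, 4]
Added edge 5->1
Recompute Kahn (smallest-id tiebreak):
  initial in-degrees: [1, 1, 3, 2, 3, 0]
  ready (indeg=0): [5]
  pop 5: indeg[1]->0; indeg[2]->2; indeg[3]->1; indeg[4]->2 | ready=[1] | order so far=[5]
  pop 1: indeg[2]->1; indeg[3]->0; indeg[4]->1 | ready=[3] | order so far=[5, 1]
  pop 3: indeg[0]->0; indeg[4]->0 | ready=[0, 4] | order so far=[5, 1, 3]
  pop 0: indeg[2]->0 | ready=[2, 4] | order so far=[5, 1, 3, 0]
  pop 2: no out-edges | ready=[4] | order so far=[5, 1, 3, 0, 2]
  pop 4: no out-edges | ready=[] | order so far=[5, 1, 3, 0, 2, 4]
New canonical toposort: [5, 1, 3, 0, 2, 4]
Compare positions:
  Node 0: index 3 -> 3 (same)
  Node 1: index 0 -> 1 (moved)
  Node 2: index 4 -> 4 (same)
  Node 3: index 2 -> 2 (same)
  Node 4: index 5 -> 5 (same)
  Node 5: index 1 -> 0 (moved)
Nodes that changed position: 1 5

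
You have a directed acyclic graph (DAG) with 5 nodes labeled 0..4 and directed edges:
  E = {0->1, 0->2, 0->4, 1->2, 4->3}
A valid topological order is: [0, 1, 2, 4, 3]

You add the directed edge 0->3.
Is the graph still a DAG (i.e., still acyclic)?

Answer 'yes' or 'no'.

Given toposort: [0, 1, 2, 4, 3]
Position of 0: index 0; position of 3: index 4
New edge 0->3: forward
Forward edge: respects the existing order. Still a DAG, same toposort still valid.
Still a DAG? yes

Answer: yes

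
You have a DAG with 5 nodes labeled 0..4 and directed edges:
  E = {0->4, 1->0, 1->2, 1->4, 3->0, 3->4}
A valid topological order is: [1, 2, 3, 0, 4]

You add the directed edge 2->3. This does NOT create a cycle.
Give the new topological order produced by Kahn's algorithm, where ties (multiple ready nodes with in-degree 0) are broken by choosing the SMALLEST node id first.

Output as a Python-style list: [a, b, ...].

Answer: [1, 2, 3, 0, 4]

Derivation:
Old toposort: [1, 2, 3, 0, 4]
Added edge: 2->3
Position of 2 (1) < position of 3 (2). Old order still valid.
Run Kahn's algorithm (break ties by smallest node id):
  initial in-degrees: [2, 0, 1, 1, 3]
  ready (indeg=0): [1]
  pop 1: indeg[0]->1; indeg[2]->0; indeg[4]->2 | ready=[2] | order so far=[1]
  pop 2: indeg[3]->0 | ready=[3] | order so far=[1, 2]
  pop 3: indeg[0]->0; indeg[4]->1 | ready=[0] | order so far=[1, 2, 3]
  pop 0: indeg[4]->0 | ready=[4] | order so far=[1, 2, 3, 0]
  pop 4: no out-edges | ready=[] | order so far=[1, 2, 3, 0, 4]
  Result: [1, 2, 3, 0, 4]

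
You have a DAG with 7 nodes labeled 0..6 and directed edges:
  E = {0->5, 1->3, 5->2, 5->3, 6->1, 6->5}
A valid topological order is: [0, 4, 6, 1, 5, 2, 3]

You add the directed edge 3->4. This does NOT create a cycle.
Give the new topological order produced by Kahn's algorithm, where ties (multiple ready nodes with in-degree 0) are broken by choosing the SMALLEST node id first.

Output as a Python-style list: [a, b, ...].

Answer: [0, 6, 1, 5, 2, 3, 4]

Derivation:
Old toposort: [0, 4, 6, 1, 5, 2, 3]
Added edge: 3->4
Position of 3 (6) > position of 4 (1). Must reorder: 3 must now come before 4.
Run Kahn's algorithm (break ties by smallest node id):
  initial in-degrees: [0, 1, 1, 2, 1, 2, 0]
  ready (indeg=0): [0, 6]
  pop 0: indeg[5]->1 | ready=[6] | order so far=[0]
  pop 6: indeg[1]->0; indeg[5]->0 | ready=[1, 5] | order so far=[0, 6]
  pop 1: indeg[3]->1 | ready=[5] | order so far=[0, 6, 1]
  pop 5: indeg[2]->0; indeg[3]->0 | ready=[2, 3] | order so far=[0, 6, 1, 5]
  pop 2: no out-edges | ready=[3] | order so far=[0, 6, 1, 5, 2]
  pop 3: indeg[4]->0 | ready=[4] | order so far=[0, 6, 1, 5, 2, 3]
  pop 4: no out-edges | ready=[] | order so far=[0, 6, 1, 5, 2, 3, 4]
  Result: [0, 6, 1, 5, 2, 3, 4]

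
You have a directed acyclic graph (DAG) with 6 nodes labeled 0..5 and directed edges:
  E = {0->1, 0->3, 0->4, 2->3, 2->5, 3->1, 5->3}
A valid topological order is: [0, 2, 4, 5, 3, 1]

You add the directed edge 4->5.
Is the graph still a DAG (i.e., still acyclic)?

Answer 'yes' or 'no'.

Given toposort: [0, 2, 4, 5, 3, 1]
Position of 4: index 2; position of 5: index 3
New edge 4->5: forward
Forward edge: respects the existing order. Still a DAG, same toposort still valid.
Still a DAG? yes

Answer: yes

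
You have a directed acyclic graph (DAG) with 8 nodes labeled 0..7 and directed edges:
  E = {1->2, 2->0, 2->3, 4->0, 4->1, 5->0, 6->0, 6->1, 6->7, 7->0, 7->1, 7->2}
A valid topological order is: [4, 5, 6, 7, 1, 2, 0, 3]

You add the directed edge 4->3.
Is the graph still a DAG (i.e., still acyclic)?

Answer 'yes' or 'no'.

Answer: yes

Derivation:
Given toposort: [4, 5, 6, 7, 1, 2, 0, 3]
Position of 4: index 0; position of 3: index 7
New edge 4->3: forward
Forward edge: respects the existing order. Still a DAG, same toposort still valid.
Still a DAG? yes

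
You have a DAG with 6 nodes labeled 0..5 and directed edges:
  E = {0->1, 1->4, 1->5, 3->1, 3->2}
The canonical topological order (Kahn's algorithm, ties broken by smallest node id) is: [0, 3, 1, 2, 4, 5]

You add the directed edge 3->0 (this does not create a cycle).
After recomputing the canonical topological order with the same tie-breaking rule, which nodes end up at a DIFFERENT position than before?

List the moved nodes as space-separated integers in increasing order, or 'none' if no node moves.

Answer: 0 3

Derivation:
Old toposort: [0, 3, 1, 2, 4, 5]
Added edge 3->0
Recompute Kahn (smallest-id tiebreak):
  initial in-degrees: [1, 2, 1, 0, 1, 1]
  ready (indeg=0): [3]
  pop 3: indeg[0]->0; indeg[1]->1; indeg[2]->0 | ready=[0, 2] | order so far=[3]
  pop 0: indeg[1]->0 | ready=[1, 2] | order so far=[3, 0]
  pop 1: indeg[4]->0; indeg[5]->0 | ready=[2, 4, 5] | order so far=[3, 0, 1]
  pop 2: no out-edges | ready=[4, 5] | order so far=[3, 0, 1, 2]
  pop 4: no out-edges | ready=[5] | order so far=[3, 0, 1, 2, 4]
  pop 5: no out-edges | ready=[] | order so far=[3, 0, 1, 2, 4, 5]
New canonical toposort: [3, 0, 1, 2, 4, 5]
Compare positions:
  Node 0: index 0 -> 1 (moved)
  Node 1: index 2 -> 2 (same)
  Node 2: index 3 -> 3 (same)
  Node 3: index 1 -> 0 (moved)
  Node 4: index 4 -> 4 (same)
  Node 5: index 5 -> 5 (same)
Nodes that changed position: 0 3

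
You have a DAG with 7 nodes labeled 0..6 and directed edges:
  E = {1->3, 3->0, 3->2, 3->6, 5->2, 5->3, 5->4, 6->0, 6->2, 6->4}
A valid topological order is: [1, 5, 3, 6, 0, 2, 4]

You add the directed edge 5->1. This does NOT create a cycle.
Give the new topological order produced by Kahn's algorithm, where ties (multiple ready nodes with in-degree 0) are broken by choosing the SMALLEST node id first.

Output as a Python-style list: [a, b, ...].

Old toposort: [1, 5, 3, 6, 0, 2, 4]
Added edge: 5->1
Position of 5 (1) > position of 1 (0). Must reorder: 5 must now come before 1.
Run Kahn's algorithm (break ties by smallest node id):
  initial in-degrees: [2, 1, 3, 2, 2, 0, 1]
  ready (indeg=0): [5]
  pop 5: indeg[1]->0; indeg[2]->2; indeg[3]->1; indeg[4]->1 | ready=[1] | order so far=[5]
  pop 1: indeg[3]->0 | ready=[3] | order so far=[5, 1]
  pop 3: indeg[0]->1; indeg[2]->1; indeg[6]->0 | ready=[6] | order so far=[5, 1, 3]
  pop 6: indeg[0]->0; indeg[2]->0; indeg[4]->0 | ready=[0, 2, 4] | order so far=[5, 1, 3, 6]
  pop 0: no out-edges | ready=[2, 4] | order so far=[5, 1, 3, 6, 0]
  pop 2: no out-edges | ready=[4] | order so far=[5, 1, 3, 6, 0, 2]
  pop 4: no out-edges | ready=[] | order so far=[5, 1, 3, 6, 0, 2, 4]
  Result: [5, 1, 3, 6, 0, 2, 4]

Answer: [5, 1, 3, 6, 0, 2, 4]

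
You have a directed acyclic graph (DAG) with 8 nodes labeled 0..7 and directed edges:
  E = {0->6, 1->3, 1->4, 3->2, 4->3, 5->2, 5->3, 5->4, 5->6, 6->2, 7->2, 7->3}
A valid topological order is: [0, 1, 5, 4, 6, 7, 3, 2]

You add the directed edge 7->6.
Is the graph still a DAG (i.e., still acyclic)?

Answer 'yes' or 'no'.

Answer: yes

Derivation:
Given toposort: [0, 1, 5, 4, 6, 7, 3, 2]
Position of 7: index 5; position of 6: index 4
New edge 7->6: backward (u after v in old order)
Backward edge: old toposort is now invalid. Check if this creates a cycle.
Does 6 already reach 7? Reachable from 6: [2, 6]. NO -> still a DAG (reorder needed).
Still a DAG? yes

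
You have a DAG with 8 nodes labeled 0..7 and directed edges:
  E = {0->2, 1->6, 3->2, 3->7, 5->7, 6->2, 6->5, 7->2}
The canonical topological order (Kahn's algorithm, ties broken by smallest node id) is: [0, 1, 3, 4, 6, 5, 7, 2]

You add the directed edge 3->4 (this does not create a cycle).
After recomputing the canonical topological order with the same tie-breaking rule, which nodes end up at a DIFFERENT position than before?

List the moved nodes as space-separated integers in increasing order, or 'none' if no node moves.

Old toposort: [0, 1, 3, 4, 6, 5, 7, 2]
Added edge 3->4
Recompute Kahn (smallest-id tiebreak):
  initial in-degrees: [0, 0, 4, 0, 1, 1, 1, 2]
  ready (indeg=0): [0, 1, 3]
  pop 0: indeg[2]->3 | ready=[1, 3] | order so far=[0]
  pop 1: indeg[6]->0 | ready=[3, 6] | order so far=[0, 1]
  pop 3: indeg[2]->2; indeg[4]->0; indeg[7]->1 | ready=[4, 6] | order so far=[0, 1, 3]
  pop 4: no out-edges | ready=[6] | order so far=[0, 1, 3, 4]
  pop 6: indeg[2]->1; indeg[5]->0 | ready=[5] | order so far=[0, 1, 3, 4, 6]
  pop 5: indeg[7]->0 | ready=[7] | order so far=[0, 1, 3, 4, 6, 5]
  pop 7: indeg[2]->0 | ready=[2] | order so far=[0, 1, 3, 4, 6, 5, 7]
  pop 2: no out-edges | ready=[] | order so far=[0, 1, 3, 4, 6, 5, 7, 2]
New canonical toposort: [0, 1, 3, 4, 6, 5, 7, 2]
Compare positions:
  Node 0: index 0 -> 0 (same)
  Node 1: index 1 -> 1 (same)
  Node 2: index 7 -> 7 (same)
  Node 3: index 2 -> 2 (same)
  Node 4: index 3 -> 3 (same)
  Node 5: index 5 -> 5 (same)
  Node 6: index 4 -> 4 (same)
  Node 7: index 6 -> 6 (same)
Nodes that changed position: none

Answer: none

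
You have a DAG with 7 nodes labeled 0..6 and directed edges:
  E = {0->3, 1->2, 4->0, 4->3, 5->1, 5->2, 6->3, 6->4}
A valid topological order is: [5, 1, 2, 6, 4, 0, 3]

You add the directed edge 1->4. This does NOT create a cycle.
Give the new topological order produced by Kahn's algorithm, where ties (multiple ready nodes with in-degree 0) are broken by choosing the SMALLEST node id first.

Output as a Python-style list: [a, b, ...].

Old toposort: [5, 1, 2, 6, 4, 0, 3]
Added edge: 1->4
Position of 1 (1) < position of 4 (4). Old order still valid.
Run Kahn's algorithm (break ties by smallest node id):
  initial in-degrees: [1, 1, 2, 3, 2, 0, 0]
  ready (indeg=0): [5, 6]
  pop 5: indeg[1]->0; indeg[2]->1 | ready=[1, 6] | order so far=[5]
  pop 1: indeg[2]->0; indeg[4]->1 | ready=[2, 6] | order so far=[5, 1]
  pop 2: no out-edges | ready=[6] | order so far=[5, 1, 2]
  pop 6: indeg[3]->2; indeg[4]->0 | ready=[4] | order so far=[5, 1, 2, 6]
  pop 4: indeg[0]->0; indeg[3]->1 | ready=[0] | order so far=[5, 1, 2, 6, 4]
  pop 0: indeg[3]->0 | ready=[3] | order so far=[5, 1, 2, 6, 4, 0]
  pop 3: no out-edges | ready=[] | order so far=[5, 1, 2, 6, 4, 0, 3]
  Result: [5, 1, 2, 6, 4, 0, 3]

Answer: [5, 1, 2, 6, 4, 0, 3]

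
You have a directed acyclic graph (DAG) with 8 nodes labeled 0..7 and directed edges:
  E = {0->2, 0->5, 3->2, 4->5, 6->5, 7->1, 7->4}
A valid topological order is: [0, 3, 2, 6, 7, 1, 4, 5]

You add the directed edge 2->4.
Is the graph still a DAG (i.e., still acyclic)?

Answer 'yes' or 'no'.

Answer: yes

Derivation:
Given toposort: [0, 3, 2, 6, 7, 1, 4, 5]
Position of 2: index 2; position of 4: index 6
New edge 2->4: forward
Forward edge: respects the existing order. Still a DAG, same toposort still valid.
Still a DAG? yes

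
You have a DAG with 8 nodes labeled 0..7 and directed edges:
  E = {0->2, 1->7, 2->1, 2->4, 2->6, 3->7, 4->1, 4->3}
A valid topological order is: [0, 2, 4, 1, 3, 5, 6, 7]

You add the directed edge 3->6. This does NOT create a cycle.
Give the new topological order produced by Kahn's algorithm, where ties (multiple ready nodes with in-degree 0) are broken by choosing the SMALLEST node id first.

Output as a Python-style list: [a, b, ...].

Answer: [0, 2, 4, 1, 3, 5, 6, 7]

Derivation:
Old toposort: [0, 2, 4, 1, 3, 5, 6, 7]
Added edge: 3->6
Position of 3 (4) < position of 6 (6). Old order still valid.
Run Kahn's algorithm (break ties by smallest node id):
  initial in-degrees: [0, 2, 1, 1, 1, 0, 2, 2]
  ready (indeg=0): [0, 5]
  pop 0: indeg[2]->0 | ready=[2, 5] | order so far=[0]
  pop 2: indeg[1]->1; indeg[4]->0; indeg[6]->1 | ready=[4, 5] | order so far=[0, 2]
  pop 4: indeg[1]->0; indeg[3]->0 | ready=[1, 3, 5] | order so far=[0, 2, 4]
  pop 1: indeg[7]->1 | ready=[3, 5] | order so far=[0, 2, 4, 1]
  pop 3: indeg[6]->0; indeg[7]->0 | ready=[5, 6, 7] | order so far=[0, 2, 4, 1, 3]
  pop 5: no out-edges | ready=[6, 7] | order so far=[0, 2, 4, 1, 3, 5]
  pop 6: no out-edges | ready=[7] | order so far=[0, 2, 4, 1, 3, 5, 6]
  pop 7: no out-edges | ready=[] | order so far=[0, 2, 4, 1, 3, 5, 6, 7]
  Result: [0, 2, 4, 1, 3, 5, 6, 7]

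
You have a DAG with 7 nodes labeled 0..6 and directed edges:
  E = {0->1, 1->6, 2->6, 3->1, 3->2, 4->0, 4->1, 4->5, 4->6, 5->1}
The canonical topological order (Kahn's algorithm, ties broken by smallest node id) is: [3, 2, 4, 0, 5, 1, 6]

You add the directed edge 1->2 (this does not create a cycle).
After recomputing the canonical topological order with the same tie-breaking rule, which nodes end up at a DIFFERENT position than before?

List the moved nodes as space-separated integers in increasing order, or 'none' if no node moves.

Old toposort: [3, 2, 4, 0, 5, 1, 6]
Added edge 1->2
Recompute Kahn (smallest-id tiebreak):
  initial in-degrees: [1, 4, 2, 0, 0, 1, 3]
  ready (indeg=0): [3, 4]
  pop 3: indeg[1]->3; indeg[2]->1 | ready=[4] | order so far=[3]
  pop 4: indeg[0]->0; indeg[1]->2; indeg[5]->0; indeg[6]->2 | ready=[0, 5] | order so far=[3, 4]
  pop 0: indeg[1]->1 | ready=[5] | order so far=[3, 4, 0]
  pop 5: indeg[1]->0 | ready=[1] | order so far=[3, 4, 0, 5]
  pop 1: indeg[2]->0; indeg[6]->1 | ready=[2] | order so far=[3, 4, 0, 5, 1]
  pop 2: indeg[6]->0 | ready=[6] | order so far=[3, 4, 0, 5, 1, 2]
  pop 6: no out-edges | ready=[] | order so far=[3, 4, 0, 5, 1, 2, 6]
New canonical toposort: [3, 4, 0, 5, 1, 2, 6]
Compare positions:
  Node 0: index 3 -> 2 (moved)
  Node 1: index 5 -> 4 (moved)
  Node 2: index 1 -> 5 (moved)
  Node 3: index 0 -> 0 (same)
  Node 4: index 2 -> 1 (moved)
  Node 5: index 4 -> 3 (moved)
  Node 6: index 6 -> 6 (same)
Nodes that changed position: 0 1 2 4 5

Answer: 0 1 2 4 5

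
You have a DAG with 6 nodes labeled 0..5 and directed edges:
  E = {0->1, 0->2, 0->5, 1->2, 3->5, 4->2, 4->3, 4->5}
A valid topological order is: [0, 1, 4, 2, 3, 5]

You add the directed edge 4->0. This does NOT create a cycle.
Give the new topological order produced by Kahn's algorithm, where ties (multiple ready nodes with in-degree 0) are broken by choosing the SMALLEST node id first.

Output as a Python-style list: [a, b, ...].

Answer: [4, 0, 1, 2, 3, 5]

Derivation:
Old toposort: [0, 1, 4, 2, 3, 5]
Added edge: 4->0
Position of 4 (2) > position of 0 (0). Must reorder: 4 must now come before 0.
Run Kahn's algorithm (break ties by smallest node id):
  initial in-degrees: [1, 1, 3, 1, 0, 3]
  ready (indeg=0): [4]
  pop 4: indeg[0]->0; indeg[2]->2; indeg[3]->0; indeg[5]->2 | ready=[0, 3] | order so far=[4]
  pop 0: indeg[1]->0; indeg[2]->1; indeg[5]->1 | ready=[1, 3] | order so far=[4, 0]
  pop 1: indeg[2]->0 | ready=[2, 3] | order so far=[4, 0, 1]
  pop 2: no out-edges | ready=[3] | order so far=[4, 0, 1, 2]
  pop 3: indeg[5]->0 | ready=[5] | order so far=[4, 0, 1, 2, 3]
  pop 5: no out-edges | ready=[] | order so far=[4, 0, 1, 2, 3, 5]
  Result: [4, 0, 1, 2, 3, 5]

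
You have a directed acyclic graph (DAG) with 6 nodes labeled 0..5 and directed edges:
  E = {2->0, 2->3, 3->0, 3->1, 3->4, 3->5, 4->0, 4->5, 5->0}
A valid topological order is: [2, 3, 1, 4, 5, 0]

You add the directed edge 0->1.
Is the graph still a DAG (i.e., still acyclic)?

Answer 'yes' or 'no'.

Answer: yes

Derivation:
Given toposort: [2, 3, 1, 4, 5, 0]
Position of 0: index 5; position of 1: index 2
New edge 0->1: backward (u after v in old order)
Backward edge: old toposort is now invalid. Check if this creates a cycle.
Does 1 already reach 0? Reachable from 1: [1]. NO -> still a DAG (reorder needed).
Still a DAG? yes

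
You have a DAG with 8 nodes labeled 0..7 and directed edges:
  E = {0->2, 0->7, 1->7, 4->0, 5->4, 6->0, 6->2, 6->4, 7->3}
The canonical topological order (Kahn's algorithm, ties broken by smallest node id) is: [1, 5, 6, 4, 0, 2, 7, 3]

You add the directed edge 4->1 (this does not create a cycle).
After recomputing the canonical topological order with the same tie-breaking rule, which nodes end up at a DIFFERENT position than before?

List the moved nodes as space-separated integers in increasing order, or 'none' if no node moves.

Old toposort: [1, 5, 6, 4, 0, 2, 7, 3]
Added edge 4->1
Recompute Kahn (smallest-id tiebreak):
  initial in-degrees: [2, 1, 2, 1, 2, 0, 0, 2]
  ready (indeg=0): [5, 6]
  pop 5: indeg[4]->1 | ready=[6] | order so far=[5]
  pop 6: indeg[0]->1; indeg[2]->1; indeg[4]->0 | ready=[4] | order so far=[5, 6]
  pop 4: indeg[0]->0; indeg[1]->0 | ready=[0, 1] | order so far=[5, 6, 4]
  pop 0: indeg[2]->0; indeg[7]->1 | ready=[1, 2] | order so far=[5, 6, 4, 0]
  pop 1: indeg[7]->0 | ready=[2, 7] | order so far=[5, 6, 4, 0, 1]
  pop 2: no out-edges | ready=[7] | order so far=[5, 6, 4, 0, 1, 2]
  pop 7: indeg[3]->0 | ready=[3] | order so far=[5, 6, 4, 0, 1, 2, 7]
  pop 3: no out-edges | ready=[] | order so far=[5, 6, 4, 0, 1, 2, 7, 3]
New canonical toposort: [5, 6, 4, 0, 1, 2, 7, 3]
Compare positions:
  Node 0: index 4 -> 3 (moved)
  Node 1: index 0 -> 4 (moved)
  Node 2: index 5 -> 5 (same)
  Node 3: index 7 -> 7 (same)
  Node 4: index 3 -> 2 (moved)
  Node 5: index 1 -> 0 (moved)
  Node 6: index 2 -> 1 (moved)
  Node 7: index 6 -> 6 (same)
Nodes that changed position: 0 1 4 5 6

Answer: 0 1 4 5 6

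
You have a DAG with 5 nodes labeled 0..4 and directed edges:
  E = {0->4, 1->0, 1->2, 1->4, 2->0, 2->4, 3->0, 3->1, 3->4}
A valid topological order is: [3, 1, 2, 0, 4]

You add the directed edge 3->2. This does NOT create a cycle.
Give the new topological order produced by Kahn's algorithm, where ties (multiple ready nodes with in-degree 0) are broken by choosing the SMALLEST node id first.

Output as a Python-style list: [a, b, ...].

Old toposort: [3, 1, 2, 0, 4]
Added edge: 3->2
Position of 3 (0) < position of 2 (2). Old order still valid.
Run Kahn's algorithm (break ties by smallest node id):
  initial in-degrees: [3, 1, 2, 0, 4]
  ready (indeg=0): [3]
  pop 3: indeg[0]->2; indeg[1]->0; indeg[2]->1; indeg[4]->3 | ready=[1] | order so far=[3]
  pop 1: indeg[0]->1; indeg[2]->0; indeg[4]->2 | ready=[2] | order so far=[3, 1]
  pop 2: indeg[0]->0; indeg[4]->1 | ready=[0] | order so far=[3, 1, 2]
  pop 0: indeg[4]->0 | ready=[4] | order so far=[3, 1, 2, 0]
  pop 4: no out-edges | ready=[] | order so far=[3, 1, 2, 0, 4]
  Result: [3, 1, 2, 0, 4]

Answer: [3, 1, 2, 0, 4]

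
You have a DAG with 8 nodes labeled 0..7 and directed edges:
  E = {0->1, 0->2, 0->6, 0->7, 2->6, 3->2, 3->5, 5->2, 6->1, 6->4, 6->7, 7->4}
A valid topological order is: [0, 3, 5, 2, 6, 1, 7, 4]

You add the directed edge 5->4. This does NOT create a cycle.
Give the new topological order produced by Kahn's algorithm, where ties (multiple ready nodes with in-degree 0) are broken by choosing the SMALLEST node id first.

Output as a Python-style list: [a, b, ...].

Answer: [0, 3, 5, 2, 6, 1, 7, 4]

Derivation:
Old toposort: [0, 3, 5, 2, 6, 1, 7, 4]
Added edge: 5->4
Position of 5 (2) < position of 4 (7). Old order still valid.
Run Kahn's algorithm (break ties by smallest node id):
  initial in-degrees: [0, 2, 3, 0, 3, 1, 2, 2]
  ready (indeg=0): [0, 3]
  pop 0: indeg[1]->1; indeg[2]->2; indeg[6]->1; indeg[7]->1 | ready=[3] | order so far=[0]
  pop 3: indeg[2]->1; indeg[5]->0 | ready=[5] | order so far=[0, 3]
  pop 5: indeg[2]->0; indeg[4]->2 | ready=[2] | order so far=[0, 3, 5]
  pop 2: indeg[6]->0 | ready=[6] | order so far=[0, 3, 5, 2]
  pop 6: indeg[1]->0; indeg[4]->1; indeg[7]->0 | ready=[1, 7] | order so far=[0, 3, 5, 2, 6]
  pop 1: no out-edges | ready=[7] | order so far=[0, 3, 5, 2, 6, 1]
  pop 7: indeg[4]->0 | ready=[4] | order so far=[0, 3, 5, 2, 6, 1, 7]
  pop 4: no out-edges | ready=[] | order so far=[0, 3, 5, 2, 6, 1, 7, 4]
  Result: [0, 3, 5, 2, 6, 1, 7, 4]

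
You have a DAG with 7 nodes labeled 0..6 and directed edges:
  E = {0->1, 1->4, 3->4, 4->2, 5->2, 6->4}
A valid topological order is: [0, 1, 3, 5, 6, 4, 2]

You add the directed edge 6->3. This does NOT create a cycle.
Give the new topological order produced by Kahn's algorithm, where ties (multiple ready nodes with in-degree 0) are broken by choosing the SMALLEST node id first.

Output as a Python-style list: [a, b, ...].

Old toposort: [0, 1, 3, 5, 6, 4, 2]
Added edge: 6->3
Position of 6 (4) > position of 3 (2). Must reorder: 6 must now come before 3.
Run Kahn's algorithm (break ties by smallest node id):
  initial in-degrees: [0, 1, 2, 1, 3, 0, 0]
  ready (indeg=0): [0, 5, 6]
  pop 0: indeg[1]->0 | ready=[1, 5, 6] | order so far=[0]
  pop 1: indeg[4]->2 | ready=[5, 6] | order so far=[0, 1]
  pop 5: indeg[2]->1 | ready=[6] | order so far=[0, 1, 5]
  pop 6: indeg[3]->0; indeg[4]->1 | ready=[3] | order so far=[0, 1, 5, 6]
  pop 3: indeg[4]->0 | ready=[4] | order so far=[0, 1, 5, 6, 3]
  pop 4: indeg[2]->0 | ready=[2] | order so far=[0, 1, 5, 6, 3, 4]
  pop 2: no out-edges | ready=[] | order so far=[0, 1, 5, 6, 3, 4, 2]
  Result: [0, 1, 5, 6, 3, 4, 2]

Answer: [0, 1, 5, 6, 3, 4, 2]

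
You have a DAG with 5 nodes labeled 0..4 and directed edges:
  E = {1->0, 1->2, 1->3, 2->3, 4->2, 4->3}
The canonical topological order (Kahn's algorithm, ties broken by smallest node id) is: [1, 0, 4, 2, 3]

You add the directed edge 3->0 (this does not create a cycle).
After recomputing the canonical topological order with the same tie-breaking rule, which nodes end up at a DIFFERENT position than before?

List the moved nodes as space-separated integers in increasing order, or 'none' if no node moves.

Answer: 0 2 3 4

Derivation:
Old toposort: [1, 0, 4, 2, 3]
Added edge 3->0
Recompute Kahn (smallest-id tiebreak):
  initial in-degrees: [2, 0, 2, 3, 0]
  ready (indeg=0): [1, 4]
  pop 1: indeg[0]->1; indeg[2]->1; indeg[3]->2 | ready=[4] | order so far=[1]
  pop 4: indeg[2]->0; indeg[3]->1 | ready=[2] | order so far=[1, 4]
  pop 2: indeg[3]->0 | ready=[3] | order so far=[1, 4, 2]
  pop 3: indeg[0]->0 | ready=[0] | order so far=[1, 4, 2, 3]
  pop 0: no out-edges | ready=[] | order so far=[1, 4, 2, 3, 0]
New canonical toposort: [1, 4, 2, 3, 0]
Compare positions:
  Node 0: index 1 -> 4 (moved)
  Node 1: index 0 -> 0 (same)
  Node 2: index 3 -> 2 (moved)
  Node 3: index 4 -> 3 (moved)
  Node 4: index 2 -> 1 (moved)
Nodes that changed position: 0 2 3 4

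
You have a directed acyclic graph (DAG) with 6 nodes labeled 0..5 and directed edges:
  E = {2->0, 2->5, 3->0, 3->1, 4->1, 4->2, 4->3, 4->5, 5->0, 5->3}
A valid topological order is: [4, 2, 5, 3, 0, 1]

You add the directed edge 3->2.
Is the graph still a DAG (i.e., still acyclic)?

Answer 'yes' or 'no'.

Given toposort: [4, 2, 5, 3, 0, 1]
Position of 3: index 3; position of 2: index 1
New edge 3->2: backward (u after v in old order)
Backward edge: old toposort is now invalid. Check if this creates a cycle.
Does 2 already reach 3? Reachable from 2: [0, 1, 2, 3, 5]. YES -> cycle!
Still a DAG? no

Answer: no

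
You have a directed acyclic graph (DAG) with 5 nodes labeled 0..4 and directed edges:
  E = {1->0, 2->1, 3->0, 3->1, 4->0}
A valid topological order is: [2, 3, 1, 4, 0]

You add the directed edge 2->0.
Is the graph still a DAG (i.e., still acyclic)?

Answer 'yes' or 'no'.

Given toposort: [2, 3, 1, 4, 0]
Position of 2: index 0; position of 0: index 4
New edge 2->0: forward
Forward edge: respects the existing order. Still a DAG, same toposort still valid.
Still a DAG? yes

Answer: yes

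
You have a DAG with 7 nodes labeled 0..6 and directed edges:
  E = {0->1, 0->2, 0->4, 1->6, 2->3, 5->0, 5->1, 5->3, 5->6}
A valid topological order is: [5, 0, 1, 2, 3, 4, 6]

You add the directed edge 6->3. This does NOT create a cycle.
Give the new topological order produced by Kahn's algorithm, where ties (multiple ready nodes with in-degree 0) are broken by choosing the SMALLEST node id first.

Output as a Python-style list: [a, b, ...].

Answer: [5, 0, 1, 2, 4, 6, 3]

Derivation:
Old toposort: [5, 0, 1, 2, 3, 4, 6]
Added edge: 6->3
Position of 6 (6) > position of 3 (4). Must reorder: 6 must now come before 3.
Run Kahn's algorithm (break ties by smallest node id):
  initial in-degrees: [1, 2, 1, 3, 1, 0, 2]
  ready (indeg=0): [5]
  pop 5: indeg[0]->0; indeg[1]->1; indeg[3]->2; indeg[6]->1 | ready=[0] | order so far=[5]
  pop 0: indeg[1]->0; indeg[2]->0; indeg[4]->0 | ready=[1, 2, 4] | order so far=[5, 0]
  pop 1: indeg[6]->0 | ready=[2, 4, 6] | order so far=[5, 0, 1]
  pop 2: indeg[3]->1 | ready=[4, 6] | order so far=[5, 0, 1, 2]
  pop 4: no out-edges | ready=[6] | order so far=[5, 0, 1, 2, 4]
  pop 6: indeg[3]->0 | ready=[3] | order so far=[5, 0, 1, 2, 4, 6]
  pop 3: no out-edges | ready=[] | order so far=[5, 0, 1, 2, 4, 6, 3]
  Result: [5, 0, 1, 2, 4, 6, 3]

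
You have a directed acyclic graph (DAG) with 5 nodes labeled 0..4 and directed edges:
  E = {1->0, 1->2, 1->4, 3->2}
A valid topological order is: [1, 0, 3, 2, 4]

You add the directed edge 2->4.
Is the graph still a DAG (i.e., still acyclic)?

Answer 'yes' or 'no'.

Given toposort: [1, 0, 3, 2, 4]
Position of 2: index 3; position of 4: index 4
New edge 2->4: forward
Forward edge: respects the existing order. Still a DAG, same toposort still valid.
Still a DAG? yes

Answer: yes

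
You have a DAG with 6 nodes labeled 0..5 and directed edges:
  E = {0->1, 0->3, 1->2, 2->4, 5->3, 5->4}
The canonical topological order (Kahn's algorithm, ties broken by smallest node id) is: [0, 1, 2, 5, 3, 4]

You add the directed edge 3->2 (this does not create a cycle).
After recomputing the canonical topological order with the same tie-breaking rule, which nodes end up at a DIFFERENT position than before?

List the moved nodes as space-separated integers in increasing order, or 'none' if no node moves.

Old toposort: [0, 1, 2, 5, 3, 4]
Added edge 3->2
Recompute Kahn (smallest-id tiebreak):
  initial in-degrees: [0, 1, 2, 2, 2, 0]
  ready (indeg=0): [0, 5]
  pop 0: indeg[1]->0; indeg[3]->1 | ready=[1, 5] | order so far=[0]
  pop 1: indeg[2]->1 | ready=[5] | order so far=[0, 1]
  pop 5: indeg[3]->0; indeg[4]->1 | ready=[3] | order so far=[0, 1, 5]
  pop 3: indeg[2]->0 | ready=[2] | order so far=[0, 1, 5, 3]
  pop 2: indeg[4]->0 | ready=[4] | order so far=[0, 1, 5, 3, 2]
  pop 4: no out-edges | ready=[] | order so far=[0, 1, 5, 3, 2, 4]
New canonical toposort: [0, 1, 5, 3, 2, 4]
Compare positions:
  Node 0: index 0 -> 0 (same)
  Node 1: index 1 -> 1 (same)
  Node 2: index 2 -> 4 (moved)
  Node 3: index 4 -> 3 (moved)
  Node 4: index 5 -> 5 (same)
  Node 5: index 3 -> 2 (moved)
Nodes that changed position: 2 3 5

Answer: 2 3 5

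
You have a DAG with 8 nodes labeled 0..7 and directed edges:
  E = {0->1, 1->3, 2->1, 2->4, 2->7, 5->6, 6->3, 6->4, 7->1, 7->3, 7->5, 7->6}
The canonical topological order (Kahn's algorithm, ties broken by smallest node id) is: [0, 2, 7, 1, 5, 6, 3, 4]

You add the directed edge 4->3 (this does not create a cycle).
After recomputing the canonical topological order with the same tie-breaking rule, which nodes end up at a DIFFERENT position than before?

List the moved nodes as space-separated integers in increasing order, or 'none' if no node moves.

Answer: 3 4

Derivation:
Old toposort: [0, 2, 7, 1, 5, 6, 3, 4]
Added edge 4->3
Recompute Kahn (smallest-id tiebreak):
  initial in-degrees: [0, 3, 0, 4, 2, 1, 2, 1]
  ready (indeg=0): [0, 2]
  pop 0: indeg[1]->2 | ready=[2] | order so far=[0]
  pop 2: indeg[1]->1; indeg[4]->1; indeg[7]->0 | ready=[7] | order so far=[0, 2]
  pop 7: indeg[1]->0; indeg[3]->3; indeg[5]->0; indeg[6]->1 | ready=[1, 5] | order so far=[0, 2, 7]
  pop 1: indeg[3]->2 | ready=[5] | order so far=[0, 2, 7, 1]
  pop 5: indeg[6]->0 | ready=[6] | order so far=[0, 2, 7, 1, 5]
  pop 6: indeg[3]->1; indeg[4]->0 | ready=[4] | order so far=[0, 2, 7, 1, 5, 6]
  pop 4: indeg[3]->0 | ready=[3] | order so far=[0, 2, 7, 1, 5, 6, 4]
  pop 3: no out-edges | ready=[] | order so far=[0, 2, 7, 1, 5, 6, 4, 3]
New canonical toposort: [0, 2, 7, 1, 5, 6, 4, 3]
Compare positions:
  Node 0: index 0 -> 0 (same)
  Node 1: index 3 -> 3 (same)
  Node 2: index 1 -> 1 (same)
  Node 3: index 6 -> 7 (moved)
  Node 4: index 7 -> 6 (moved)
  Node 5: index 4 -> 4 (same)
  Node 6: index 5 -> 5 (same)
  Node 7: index 2 -> 2 (same)
Nodes that changed position: 3 4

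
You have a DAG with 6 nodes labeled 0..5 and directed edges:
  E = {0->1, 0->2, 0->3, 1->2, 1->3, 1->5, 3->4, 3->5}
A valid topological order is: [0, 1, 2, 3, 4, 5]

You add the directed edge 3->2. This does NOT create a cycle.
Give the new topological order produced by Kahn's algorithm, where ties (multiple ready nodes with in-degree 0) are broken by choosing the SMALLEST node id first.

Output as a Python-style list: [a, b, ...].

Old toposort: [0, 1, 2, 3, 4, 5]
Added edge: 3->2
Position of 3 (3) > position of 2 (2). Must reorder: 3 must now come before 2.
Run Kahn's algorithm (break ties by smallest node id):
  initial in-degrees: [0, 1, 3, 2, 1, 2]
  ready (indeg=0): [0]
  pop 0: indeg[1]->0; indeg[2]->2; indeg[3]->1 | ready=[1] | order so far=[0]
  pop 1: indeg[2]->1; indeg[3]->0; indeg[5]->1 | ready=[3] | order so far=[0, 1]
  pop 3: indeg[2]->0; indeg[4]->0; indeg[5]->0 | ready=[2, 4, 5] | order so far=[0, 1, 3]
  pop 2: no out-edges | ready=[4, 5] | order so far=[0, 1, 3, 2]
  pop 4: no out-edges | ready=[5] | order so far=[0, 1, 3, 2, 4]
  pop 5: no out-edges | ready=[] | order so far=[0, 1, 3, 2, 4, 5]
  Result: [0, 1, 3, 2, 4, 5]

Answer: [0, 1, 3, 2, 4, 5]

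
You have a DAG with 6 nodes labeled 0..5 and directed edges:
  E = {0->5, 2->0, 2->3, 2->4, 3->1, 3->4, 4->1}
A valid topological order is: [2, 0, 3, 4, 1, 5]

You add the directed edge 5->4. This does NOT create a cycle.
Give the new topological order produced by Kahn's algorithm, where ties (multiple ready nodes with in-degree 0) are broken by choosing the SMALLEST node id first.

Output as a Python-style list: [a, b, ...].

Old toposort: [2, 0, 3, 4, 1, 5]
Added edge: 5->4
Position of 5 (5) > position of 4 (3). Must reorder: 5 must now come before 4.
Run Kahn's algorithm (break ties by smallest node id):
  initial in-degrees: [1, 2, 0, 1, 3, 1]
  ready (indeg=0): [2]
  pop 2: indeg[0]->0; indeg[3]->0; indeg[4]->2 | ready=[0, 3] | order so far=[2]
  pop 0: indeg[5]->0 | ready=[3, 5] | order so far=[2, 0]
  pop 3: indeg[1]->1; indeg[4]->1 | ready=[5] | order so far=[2, 0, 3]
  pop 5: indeg[4]->0 | ready=[4] | order so far=[2, 0, 3, 5]
  pop 4: indeg[1]->0 | ready=[1] | order so far=[2, 0, 3, 5, 4]
  pop 1: no out-edges | ready=[] | order so far=[2, 0, 3, 5, 4, 1]
  Result: [2, 0, 3, 5, 4, 1]

Answer: [2, 0, 3, 5, 4, 1]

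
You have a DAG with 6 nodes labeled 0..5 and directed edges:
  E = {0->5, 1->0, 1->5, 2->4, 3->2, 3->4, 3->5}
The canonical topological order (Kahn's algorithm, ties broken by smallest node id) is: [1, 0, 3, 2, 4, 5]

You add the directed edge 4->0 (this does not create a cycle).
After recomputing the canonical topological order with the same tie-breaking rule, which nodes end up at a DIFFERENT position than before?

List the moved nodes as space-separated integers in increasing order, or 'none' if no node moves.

Answer: 0 2 3 4

Derivation:
Old toposort: [1, 0, 3, 2, 4, 5]
Added edge 4->0
Recompute Kahn (smallest-id tiebreak):
  initial in-degrees: [2, 0, 1, 0, 2, 3]
  ready (indeg=0): [1, 3]
  pop 1: indeg[0]->1; indeg[5]->2 | ready=[3] | order so far=[1]
  pop 3: indeg[2]->0; indeg[4]->1; indeg[5]->1 | ready=[2] | order so far=[1, 3]
  pop 2: indeg[4]->0 | ready=[4] | order so far=[1, 3, 2]
  pop 4: indeg[0]->0 | ready=[0] | order so far=[1, 3, 2, 4]
  pop 0: indeg[5]->0 | ready=[5] | order so far=[1, 3, 2, 4, 0]
  pop 5: no out-edges | ready=[] | order so far=[1, 3, 2, 4, 0, 5]
New canonical toposort: [1, 3, 2, 4, 0, 5]
Compare positions:
  Node 0: index 1 -> 4 (moved)
  Node 1: index 0 -> 0 (same)
  Node 2: index 3 -> 2 (moved)
  Node 3: index 2 -> 1 (moved)
  Node 4: index 4 -> 3 (moved)
  Node 5: index 5 -> 5 (same)
Nodes that changed position: 0 2 3 4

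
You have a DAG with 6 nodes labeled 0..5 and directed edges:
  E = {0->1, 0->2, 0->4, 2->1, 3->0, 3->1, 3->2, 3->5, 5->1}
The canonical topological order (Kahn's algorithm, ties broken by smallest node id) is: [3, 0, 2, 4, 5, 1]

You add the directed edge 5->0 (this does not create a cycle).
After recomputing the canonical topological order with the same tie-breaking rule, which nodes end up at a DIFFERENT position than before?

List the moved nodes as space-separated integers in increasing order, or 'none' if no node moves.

Old toposort: [3, 0, 2, 4, 5, 1]
Added edge 5->0
Recompute Kahn (smallest-id tiebreak):
  initial in-degrees: [2, 4, 2, 0, 1, 1]
  ready (indeg=0): [3]
  pop 3: indeg[0]->1; indeg[1]->3; indeg[2]->1; indeg[5]->0 | ready=[5] | order so far=[3]
  pop 5: indeg[0]->0; indeg[1]->2 | ready=[0] | order so far=[3, 5]
  pop 0: indeg[1]->1; indeg[2]->0; indeg[4]->0 | ready=[2, 4] | order so far=[3, 5, 0]
  pop 2: indeg[1]->0 | ready=[1, 4] | order so far=[3, 5, 0, 2]
  pop 1: no out-edges | ready=[4] | order so far=[3, 5, 0, 2, 1]
  pop 4: no out-edges | ready=[] | order so far=[3, 5, 0, 2, 1, 4]
New canonical toposort: [3, 5, 0, 2, 1, 4]
Compare positions:
  Node 0: index 1 -> 2 (moved)
  Node 1: index 5 -> 4 (moved)
  Node 2: index 2 -> 3 (moved)
  Node 3: index 0 -> 0 (same)
  Node 4: index 3 -> 5 (moved)
  Node 5: index 4 -> 1 (moved)
Nodes that changed position: 0 1 2 4 5

Answer: 0 1 2 4 5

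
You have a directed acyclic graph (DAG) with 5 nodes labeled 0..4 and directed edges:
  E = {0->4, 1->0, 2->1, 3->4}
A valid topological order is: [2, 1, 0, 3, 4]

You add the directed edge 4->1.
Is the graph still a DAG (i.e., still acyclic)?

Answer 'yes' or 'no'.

Answer: no

Derivation:
Given toposort: [2, 1, 0, 3, 4]
Position of 4: index 4; position of 1: index 1
New edge 4->1: backward (u after v in old order)
Backward edge: old toposort is now invalid. Check if this creates a cycle.
Does 1 already reach 4? Reachable from 1: [0, 1, 4]. YES -> cycle!
Still a DAG? no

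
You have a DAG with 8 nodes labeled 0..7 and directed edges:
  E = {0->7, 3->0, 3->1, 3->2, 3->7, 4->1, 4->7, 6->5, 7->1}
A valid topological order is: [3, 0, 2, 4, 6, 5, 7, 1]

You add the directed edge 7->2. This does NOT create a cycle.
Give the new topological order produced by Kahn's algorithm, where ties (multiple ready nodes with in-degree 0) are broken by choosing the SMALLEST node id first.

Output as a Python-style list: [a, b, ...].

Old toposort: [3, 0, 2, 4, 6, 5, 7, 1]
Added edge: 7->2
Position of 7 (6) > position of 2 (2). Must reorder: 7 must now come before 2.
Run Kahn's algorithm (break ties by smallest node id):
  initial in-degrees: [1, 3, 2, 0, 0, 1, 0, 3]
  ready (indeg=0): [3, 4, 6]
  pop 3: indeg[0]->0; indeg[1]->2; indeg[2]->1; indeg[7]->2 | ready=[0, 4, 6] | order so far=[3]
  pop 0: indeg[7]->1 | ready=[4, 6] | order so far=[3, 0]
  pop 4: indeg[1]->1; indeg[7]->0 | ready=[6, 7] | order so far=[3, 0, 4]
  pop 6: indeg[5]->0 | ready=[5, 7] | order so far=[3, 0, 4, 6]
  pop 5: no out-edges | ready=[7] | order so far=[3, 0, 4, 6, 5]
  pop 7: indeg[1]->0; indeg[2]->0 | ready=[1, 2] | order so far=[3, 0, 4, 6, 5, 7]
  pop 1: no out-edges | ready=[2] | order so far=[3, 0, 4, 6, 5, 7, 1]
  pop 2: no out-edges | ready=[] | order so far=[3, 0, 4, 6, 5, 7, 1, 2]
  Result: [3, 0, 4, 6, 5, 7, 1, 2]

Answer: [3, 0, 4, 6, 5, 7, 1, 2]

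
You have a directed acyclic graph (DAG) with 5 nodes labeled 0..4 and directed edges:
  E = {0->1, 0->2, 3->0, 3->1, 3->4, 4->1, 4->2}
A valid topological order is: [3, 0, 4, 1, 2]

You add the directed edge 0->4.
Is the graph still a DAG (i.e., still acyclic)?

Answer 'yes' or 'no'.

Given toposort: [3, 0, 4, 1, 2]
Position of 0: index 1; position of 4: index 2
New edge 0->4: forward
Forward edge: respects the existing order. Still a DAG, same toposort still valid.
Still a DAG? yes

Answer: yes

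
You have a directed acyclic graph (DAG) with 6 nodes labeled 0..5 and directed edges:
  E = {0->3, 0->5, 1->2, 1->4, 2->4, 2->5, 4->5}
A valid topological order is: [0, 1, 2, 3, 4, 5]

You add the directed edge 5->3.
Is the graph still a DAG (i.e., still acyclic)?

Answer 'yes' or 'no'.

Given toposort: [0, 1, 2, 3, 4, 5]
Position of 5: index 5; position of 3: index 3
New edge 5->3: backward (u after v in old order)
Backward edge: old toposort is now invalid. Check if this creates a cycle.
Does 3 already reach 5? Reachable from 3: [3]. NO -> still a DAG (reorder needed).
Still a DAG? yes

Answer: yes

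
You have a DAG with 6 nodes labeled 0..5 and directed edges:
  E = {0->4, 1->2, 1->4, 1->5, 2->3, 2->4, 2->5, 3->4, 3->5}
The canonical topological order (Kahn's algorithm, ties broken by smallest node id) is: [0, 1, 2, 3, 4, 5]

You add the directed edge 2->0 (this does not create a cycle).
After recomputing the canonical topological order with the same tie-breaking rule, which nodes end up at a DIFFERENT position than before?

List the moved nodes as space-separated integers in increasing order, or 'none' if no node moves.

Old toposort: [0, 1, 2, 3, 4, 5]
Added edge 2->0
Recompute Kahn (smallest-id tiebreak):
  initial in-degrees: [1, 0, 1, 1, 4, 3]
  ready (indeg=0): [1]
  pop 1: indeg[2]->0; indeg[4]->3; indeg[5]->2 | ready=[2] | order so far=[1]
  pop 2: indeg[0]->0; indeg[3]->0; indeg[4]->2; indeg[5]->1 | ready=[0, 3] | order so far=[1, 2]
  pop 0: indeg[4]->1 | ready=[3] | order so far=[1, 2, 0]
  pop 3: indeg[4]->0; indeg[5]->0 | ready=[4, 5] | order so far=[1, 2, 0, 3]
  pop 4: no out-edges | ready=[5] | order so far=[1, 2, 0, 3, 4]
  pop 5: no out-edges | ready=[] | order so far=[1, 2, 0, 3, 4, 5]
New canonical toposort: [1, 2, 0, 3, 4, 5]
Compare positions:
  Node 0: index 0 -> 2 (moved)
  Node 1: index 1 -> 0 (moved)
  Node 2: index 2 -> 1 (moved)
  Node 3: index 3 -> 3 (same)
  Node 4: index 4 -> 4 (same)
  Node 5: index 5 -> 5 (same)
Nodes that changed position: 0 1 2

Answer: 0 1 2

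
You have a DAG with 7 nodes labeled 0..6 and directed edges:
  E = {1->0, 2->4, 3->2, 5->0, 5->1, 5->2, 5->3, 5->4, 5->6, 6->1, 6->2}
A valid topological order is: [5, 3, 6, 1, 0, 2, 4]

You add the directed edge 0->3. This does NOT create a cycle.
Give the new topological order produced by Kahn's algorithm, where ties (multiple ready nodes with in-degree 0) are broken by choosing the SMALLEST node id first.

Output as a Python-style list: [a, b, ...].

Old toposort: [5, 3, 6, 1, 0, 2, 4]
Added edge: 0->3
Position of 0 (4) > position of 3 (1). Must reorder: 0 must now come before 3.
Run Kahn's algorithm (break ties by smallest node id):
  initial in-degrees: [2, 2, 3, 2, 2, 0, 1]
  ready (indeg=0): [5]
  pop 5: indeg[0]->1; indeg[1]->1; indeg[2]->2; indeg[3]->1; indeg[4]->1; indeg[6]->0 | ready=[6] | order so far=[5]
  pop 6: indeg[1]->0; indeg[2]->1 | ready=[1] | order so far=[5, 6]
  pop 1: indeg[0]->0 | ready=[0] | order so far=[5, 6, 1]
  pop 0: indeg[3]->0 | ready=[3] | order so far=[5, 6, 1, 0]
  pop 3: indeg[2]->0 | ready=[2] | order so far=[5, 6, 1, 0, 3]
  pop 2: indeg[4]->0 | ready=[4] | order so far=[5, 6, 1, 0, 3, 2]
  pop 4: no out-edges | ready=[] | order so far=[5, 6, 1, 0, 3, 2, 4]
  Result: [5, 6, 1, 0, 3, 2, 4]

Answer: [5, 6, 1, 0, 3, 2, 4]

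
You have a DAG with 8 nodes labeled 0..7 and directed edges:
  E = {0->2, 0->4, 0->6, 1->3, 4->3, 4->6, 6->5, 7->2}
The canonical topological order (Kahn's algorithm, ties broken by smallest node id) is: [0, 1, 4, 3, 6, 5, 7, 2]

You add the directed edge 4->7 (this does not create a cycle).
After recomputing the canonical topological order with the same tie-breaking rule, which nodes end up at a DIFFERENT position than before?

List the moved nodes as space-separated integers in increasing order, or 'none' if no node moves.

Old toposort: [0, 1, 4, 3, 6, 5, 7, 2]
Added edge 4->7
Recompute Kahn (smallest-id tiebreak):
  initial in-degrees: [0, 0, 2, 2, 1, 1, 2, 1]
  ready (indeg=0): [0, 1]
  pop 0: indeg[2]->1; indeg[4]->0; indeg[6]->1 | ready=[1, 4] | order so far=[0]
  pop 1: indeg[3]->1 | ready=[4] | order so far=[0, 1]
  pop 4: indeg[3]->0; indeg[6]->0; indeg[7]->0 | ready=[3, 6, 7] | order so far=[0, 1, 4]
  pop 3: no out-edges | ready=[6, 7] | order so far=[0, 1, 4, 3]
  pop 6: indeg[5]->0 | ready=[5, 7] | order so far=[0, 1, 4, 3, 6]
  pop 5: no out-edges | ready=[7] | order so far=[0, 1, 4, 3, 6, 5]
  pop 7: indeg[2]->0 | ready=[2] | order so far=[0, 1, 4, 3, 6, 5, 7]
  pop 2: no out-edges | ready=[] | order so far=[0, 1, 4, 3, 6, 5, 7, 2]
New canonical toposort: [0, 1, 4, 3, 6, 5, 7, 2]
Compare positions:
  Node 0: index 0 -> 0 (same)
  Node 1: index 1 -> 1 (same)
  Node 2: index 7 -> 7 (same)
  Node 3: index 3 -> 3 (same)
  Node 4: index 2 -> 2 (same)
  Node 5: index 5 -> 5 (same)
  Node 6: index 4 -> 4 (same)
  Node 7: index 6 -> 6 (same)
Nodes that changed position: none

Answer: none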